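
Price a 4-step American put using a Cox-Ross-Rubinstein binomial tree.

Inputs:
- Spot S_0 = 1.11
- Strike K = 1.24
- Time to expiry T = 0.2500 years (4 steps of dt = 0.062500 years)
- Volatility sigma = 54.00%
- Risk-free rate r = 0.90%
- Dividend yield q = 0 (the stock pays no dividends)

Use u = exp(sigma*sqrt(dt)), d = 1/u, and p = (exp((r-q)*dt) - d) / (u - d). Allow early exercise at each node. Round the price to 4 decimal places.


Answer: Price = V(0,0) = 0.2064

Derivation:
dt = T/N = 0.062500
u = exp(sigma*sqrt(dt)) = 1.144537; d = 1/u = 0.873716
p = (exp((r-q)*dt) - d) / (u - d) = 0.468379
Discount per step: exp(-r*dt) = 0.999438
Stock lattice S(k, i) with i counting down-moves:
  k=0: S(0,0) = 1.1100
  k=1: S(1,0) = 1.2704; S(1,1) = 0.9698
  k=2: S(2,0) = 1.4541; S(2,1) = 1.1100; S(2,2) = 0.8474
  k=3: S(3,0) = 1.6642; S(3,1) = 1.2704; S(3,2) = 0.9698; S(3,3) = 0.7403
  k=4: S(4,0) = 1.9048; S(4,1) = 1.4541; S(4,2) = 1.1100; S(4,3) = 0.8474; S(4,4) = 0.6469
Terminal payoffs V(N, i) = max(K - S_T, 0):
  V(4,0) = 0.000000; V(4,1) = 0.000000; V(4,2) = 0.130000; V(4,3) = 0.392649; V(4,4) = 0.593149
Backward induction: V(k, i) = exp(-r*dt) * [p * V(k+1, i) + (1-p) * V(k+1, i+1)]; then take max(V_cont, immediate exercise) for American.
  V(3,0) = exp(-r*dt) * [p*0.000000 + (1-p)*0.000000] = 0.000000; exercise = 0.000000; V(3,0) = max -> 0.000000
  V(3,1) = exp(-r*dt) * [p*0.000000 + (1-p)*0.130000] = 0.069072; exercise = 0.000000; V(3,1) = max -> 0.069072
  V(3,2) = exp(-r*dt) * [p*0.130000 + (1-p)*0.392649] = 0.269478; exercise = 0.270175; V(3,2) = max -> 0.270175
  V(3,3) = exp(-r*dt) * [p*0.392649 + (1-p)*0.593149] = 0.498958; exercise = 0.499656; V(3,3) = max -> 0.499656
  V(2,0) = exp(-r*dt) * [p*0.000000 + (1-p)*0.069072] = 0.036699; exercise = 0.000000; V(2,0) = max -> 0.036699
  V(2,1) = exp(-r*dt) * [p*0.069072 + (1-p)*0.270175] = 0.175884; exercise = 0.130000; V(2,1) = max -> 0.175884
  V(2,2) = exp(-r*dt) * [p*0.270175 + (1-p)*0.499656] = 0.391951; exercise = 0.392649; V(2,2) = max -> 0.392649
  V(1,0) = exp(-r*dt) * [p*0.036699 + (1-p)*0.175884] = 0.110631; exercise = 0.000000; V(1,0) = max -> 0.110631
  V(1,1) = exp(-r*dt) * [p*0.175884 + (1-p)*0.392649] = 0.290957; exercise = 0.270175; V(1,1) = max -> 0.290957
  V(0,0) = exp(-r*dt) * [p*0.110631 + (1-p)*0.290957] = 0.206380; exercise = 0.130000; V(0,0) = max -> 0.206380


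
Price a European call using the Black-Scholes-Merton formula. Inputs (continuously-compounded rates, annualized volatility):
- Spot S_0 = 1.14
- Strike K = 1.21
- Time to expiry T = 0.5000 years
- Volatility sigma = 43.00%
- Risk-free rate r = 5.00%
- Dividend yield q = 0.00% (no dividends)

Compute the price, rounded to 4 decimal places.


d1 = (ln(S/K) + (r - q + 0.5*sigma^2) * T) / (sigma * sqrt(T)) = 0.03825909
d2 = d1 - sigma * sqrt(T) = -0.26579683
exp(-rT) = 0.97530991; exp(-qT) = 1.00000000
C = S_0 * exp(-qT) * N(d1) - K * exp(-rT) * N(d2)
N(d1) = 0.51525945; N(d2) = 0.39519784
C = 1.1400 * 1.00000000 * 0.51525945 - 1.2100 * 0.97530991 * 0.39519784 = 0.1210

Answer: Price = 0.1210


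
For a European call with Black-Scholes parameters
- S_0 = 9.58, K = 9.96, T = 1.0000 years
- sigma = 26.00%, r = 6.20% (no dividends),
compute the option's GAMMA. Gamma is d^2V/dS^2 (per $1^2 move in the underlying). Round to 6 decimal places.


Answer: Gamma = 0.156376

Derivation:
d1 = 0.2188481553; d2 = -0.0411518447
phi(d1) = 0.3895021901; exp(-qT) = 1.0000000000; exp(-rT) = 0.9398828868
Gamma = exp(-qT) * phi(d1) / (S * sigma * sqrt(T)) = 1.0000000000 * 0.3895021901 / (9.5800 * 0.2600 * 1.0000000000) = 0.156376


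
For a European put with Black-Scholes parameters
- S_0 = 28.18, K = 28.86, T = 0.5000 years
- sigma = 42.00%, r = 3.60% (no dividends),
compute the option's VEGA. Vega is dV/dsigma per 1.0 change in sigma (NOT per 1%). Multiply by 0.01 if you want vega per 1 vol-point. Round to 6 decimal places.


d1 = 0.1288144946; d2 = -0.1681703535
phi(d1) = 0.3956461134; exp(-qT) = 1.0000000000; exp(-rT) = 0.9821610324
Vega = S * exp(-qT) * phi(d1) * sqrt(T) = 28.1800 * 1.0000000000 * 0.3956461134 * 0.7071067812 = 7.883751

Answer: Vega = 7.883751


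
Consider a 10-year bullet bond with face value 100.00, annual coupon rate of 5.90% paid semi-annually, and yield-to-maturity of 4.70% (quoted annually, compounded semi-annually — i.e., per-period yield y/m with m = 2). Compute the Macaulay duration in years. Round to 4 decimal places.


Answer: Macaulay duration = 7.8124 years

Derivation:
Coupon per period c = face * coupon_rate / m = 2.950000
Periods per year m = 2; per-period yield y/m = 0.023500
Number of cashflows N = 20
Cashflows (t years, CF_t, discount factor 1/(1+y/m)^(m*t), PV):
  t = 0.5000: CF_t = 2.950000, DF = 0.977040, PV = 2.882267
  t = 1.0000: CF_t = 2.950000, DF = 0.954606, PV = 2.816089
  t = 1.5000: CF_t = 2.950000, DF = 0.932688, PV = 2.751430
  t = 2.0000: CF_t = 2.950000, DF = 0.911273, PV = 2.688256
  t = 2.5000: CF_t = 2.950000, DF = 0.890350, PV = 2.626533
  t = 3.0000: CF_t = 2.950000, DF = 0.869907, PV = 2.566226
  t = 3.5000: CF_t = 2.950000, DF = 0.849934, PV = 2.507305
  t = 4.0000: CF_t = 2.950000, DF = 0.830419, PV = 2.449736
  t = 4.5000: CF_t = 2.950000, DF = 0.811352, PV = 2.393489
  t = 5.0000: CF_t = 2.950000, DF = 0.792723, PV = 2.338533
  t = 5.5000: CF_t = 2.950000, DF = 0.774522, PV = 2.284840
  t = 6.0000: CF_t = 2.950000, DF = 0.756739, PV = 2.232379
  t = 6.5000: CF_t = 2.950000, DF = 0.739363, PV = 2.181122
  t = 7.0000: CF_t = 2.950000, DF = 0.722387, PV = 2.131043
  t = 7.5000: CF_t = 2.950000, DF = 0.705801, PV = 2.082113
  t = 8.0000: CF_t = 2.950000, DF = 0.689596, PV = 2.034307
  t = 8.5000: CF_t = 2.950000, DF = 0.673762, PV = 1.987598
  t = 9.0000: CF_t = 2.950000, DF = 0.658292, PV = 1.941962
  t = 9.5000: CF_t = 2.950000, DF = 0.643178, PV = 1.897374
  t = 10.0000: CF_t = 102.950000, DF = 0.628410, PV = 64.694805
Price P = sum_t PV_t = 109.487405
Macaulay numerator sum_t t * PV_t:
  t * PV_t at t = 0.5000: 1.441133
  t * PV_t at t = 1.0000: 2.816089
  t * PV_t at t = 1.5000: 4.127145
  t * PV_t at t = 2.0000: 5.376512
  t * PV_t at t = 2.5000: 6.566331
  t * PV_t at t = 3.0000: 7.698679
  t * PV_t at t = 3.5000: 8.775566
  t * PV_t at t = 4.0000: 9.798943
  t * PV_t at t = 4.5000: 10.770699
  t * PV_t at t = 5.0000: 11.692666
  t * PV_t at t = 5.5000: 12.566617
  t * PV_t at t = 6.0000: 13.394272
  t * PV_t at t = 6.5000: 14.177295
  t * PV_t at t = 7.0000: 14.917299
  t * PV_t at t = 7.5000: 15.615848
  t * PV_t at t = 8.0000: 16.274455
  t * PV_t at t = 8.5000: 16.894586
  t * PV_t at t = 9.0000: 17.477660
  t * PV_t at t = 9.5000: 18.025052
  t * PV_t at t = 10.0000: 646.948054
Macaulay duration D = (sum_t t * PV_t) / P = 855.354901 / 109.487405 = 7.812359


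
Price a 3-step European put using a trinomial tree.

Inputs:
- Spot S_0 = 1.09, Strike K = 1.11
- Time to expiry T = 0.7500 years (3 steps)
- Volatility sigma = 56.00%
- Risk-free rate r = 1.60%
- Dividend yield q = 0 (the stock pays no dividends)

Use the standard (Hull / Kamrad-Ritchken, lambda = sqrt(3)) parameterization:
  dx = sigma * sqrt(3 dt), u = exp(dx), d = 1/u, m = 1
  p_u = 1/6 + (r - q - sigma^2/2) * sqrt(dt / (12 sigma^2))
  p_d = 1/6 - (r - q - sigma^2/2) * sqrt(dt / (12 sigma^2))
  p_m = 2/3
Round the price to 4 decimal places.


dt = T/N = 0.250000; dx = sigma*sqrt(3*dt) = 0.484974
u = exp(dx) = 1.624133; d = 1/u = 0.615713
p_u = 0.130376, p_m = 0.666667, p_d = 0.202957
Discount per step: exp(-r*dt) = 0.996008
Stock lattice S(k, j) with j the centered position index:
  k=0: S(0,+0) = 1.0900
  k=1: S(1,-1) = 0.6711; S(1,+0) = 1.0900; S(1,+1) = 1.7703
  k=2: S(2,-2) = 0.4132; S(2,-1) = 0.6711; S(2,+0) = 1.0900; S(2,+1) = 1.7703; S(2,+2) = 2.8752
  k=3: S(3,-3) = 0.2544; S(3,-2) = 0.4132; S(3,-1) = 0.6711; S(3,+0) = 1.0900; S(3,+1) = 1.7703; S(3,+2) = 2.8752; S(3,+3) = 4.6697
Terminal payoffs V(N, j) = max(K - S_T, 0):
  V(3,-3) = 0.855574; V(3,-2) = 0.696778; V(3,-1) = 0.438873; V(3,+0) = 0.020000; V(3,+1) = 0.000000; V(3,+2) = 0.000000; V(3,+3) = 0.000000
Backward induction: V(k, j) = exp(-r*dt) * [p_u * V(k+1, j+1) + p_m * V(k+1, j) + p_d * V(k+1, j-1)]
  V(2,-2) = exp(-r*dt) * [p_u*0.438873 + p_m*0.696778 + p_d*0.855574] = 0.692606
  V(2,-1) = exp(-r*dt) * [p_u*0.020000 + p_m*0.438873 + p_d*0.696778] = 0.434863
  V(2,+0) = exp(-r*dt) * [p_u*0.000000 + p_m*0.020000 + p_d*0.438873] = 0.101997
  V(2,+1) = exp(-r*dt) * [p_u*0.000000 + p_m*0.000000 + p_d*0.020000] = 0.004043
  V(2,+2) = exp(-r*dt) * [p_u*0.000000 + p_m*0.000000 + p_d*0.000000] = 0.000000
  V(1,-1) = exp(-r*dt) * [p_u*0.101997 + p_m*0.434863 + p_d*0.692606] = 0.442004
  V(1,+0) = exp(-r*dt) * [p_u*0.004043 + p_m*0.101997 + p_d*0.434863] = 0.156158
  V(1,+1) = exp(-r*dt) * [p_u*0.000000 + p_m*0.004043 + p_d*0.101997] = 0.023303
  V(0,+0) = exp(-r*dt) * [p_u*0.023303 + p_m*0.156158 + p_d*0.442004] = 0.196065

Answer: Price = V(0,0) = 0.1961


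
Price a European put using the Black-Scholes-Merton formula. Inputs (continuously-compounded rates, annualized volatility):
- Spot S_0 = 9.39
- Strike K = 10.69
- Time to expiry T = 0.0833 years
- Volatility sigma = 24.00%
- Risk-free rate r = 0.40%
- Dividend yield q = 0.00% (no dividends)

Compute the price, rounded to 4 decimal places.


Answer: Price = 1.3048

Derivation:
d1 = (ln(S/K) + (r - q + 0.5*sigma^2) * T) / (sigma * sqrt(T)) = -1.83246047
d2 = d1 - sigma * sqrt(T) = -1.90172865
exp(-rT) = 0.99966686; exp(-qT) = 1.00000000
P = K * exp(-rT) * N(-d2) - S_0 * exp(-qT) * N(-d1)
N(-d1) = 0.96655858; N(-d2) = 0.97139668
P = 10.6900 * 0.99966686 * 0.97139668 - 9.3900 * 1.00000000 * 0.96655858 = 1.3048


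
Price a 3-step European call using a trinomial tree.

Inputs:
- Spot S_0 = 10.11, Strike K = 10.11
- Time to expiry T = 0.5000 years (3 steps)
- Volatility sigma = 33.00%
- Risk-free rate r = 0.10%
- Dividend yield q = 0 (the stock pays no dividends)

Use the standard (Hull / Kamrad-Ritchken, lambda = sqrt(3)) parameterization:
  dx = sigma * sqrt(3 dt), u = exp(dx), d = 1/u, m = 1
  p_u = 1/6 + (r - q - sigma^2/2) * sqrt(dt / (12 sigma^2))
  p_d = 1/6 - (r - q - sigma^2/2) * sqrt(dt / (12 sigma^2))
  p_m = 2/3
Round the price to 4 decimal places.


Answer: Price = V(0,0) = 0.8495

Derivation:
dt = T/N = 0.166667; dx = sigma*sqrt(3*dt) = 0.233345
u = exp(dx) = 1.262817; d = 1/u = 0.791880
p_u = 0.147578, p_m = 0.666667, p_d = 0.185755
Discount per step: exp(-r*dt) = 0.999833
Stock lattice S(k, j) with j the centered position index:
  k=0: S(0,+0) = 10.1100
  k=1: S(1,-1) = 8.0059; S(1,+0) = 10.1100; S(1,+1) = 12.7671
  k=2: S(2,-2) = 6.3397; S(2,-1) = 8.0059; S(2,+0) = 10.1100; S(2,+1) = 12.7671; S(2,+2) = 16.1225
  k=3: S(3,-3) = 5.0203; S(3,-2) = 6.3397; S(3,-1) = 8.0059; S(3,+0) = 10.1100; S(3,+1) = 12.7671; S(3,+2) = 16.1225; S(3,+3) = 20.3598
Terminal payoffs V(N, j) = max(S_T - K, 0):
  V(3,-3) = 0.000000; V(3,-2) = 0.000000; V(3,-1) = 0.000000; V(3,+0) = 0.000000; V(3,+1) = 2.657084; V(3,+2) = 6.012495; V(3,+3) = 10.249767
Backward induction: V(k, j) = exp(-r*dt) * [p_u * V(k+1, j+1) + p_m * V(k+1, j) + p_d * V(k+1, j-1)]
  V(2,-2) = exp(-r*dt) * [p_u*0.000000 + p_m*0.000000 + p_d*0.000000] = 0.000000
  V(2,-1) = exp(-r*dt) * [p_u*0.000000 + p_m*0.000000 + p_d*0.000000] = 0.000000
  V(2,+0) = exp(-r*dt) * [p_u*2.657084 + p_m*0.000000 + p_d*0.000000] = 0.392063
  V(2,+1) = exp(-r*dt) * [p_u*6.012495 + p_m*2.657084 + p_d*0.000000] = 2.658260
  V(2,+2) = exp(-r*dt) * [p_u*10.249767 + p_m*6.012495 + p_d*2.657084] = 6.013538
  V(1,-1) = exp(-r*dt) * [p_u*0.392063 + p_m*0.000000 + p_d*0.000000] = 0.057850
  V(1,+0) = exp(-r*dt) * [p_u*2.658260 + p_m*0.392063 + p_d*0.000000] = 0.653568
  V(1,+1) = exp(-r*dt) * [p_u*6.013538 + p_m*2.658260 + p_d*0.392063] = 2.732014
  V(0,+0) = exp(-r*dt) * [p_u*2.732014 + p_m*0.653568 + p_d*0.057850] = 0.849502


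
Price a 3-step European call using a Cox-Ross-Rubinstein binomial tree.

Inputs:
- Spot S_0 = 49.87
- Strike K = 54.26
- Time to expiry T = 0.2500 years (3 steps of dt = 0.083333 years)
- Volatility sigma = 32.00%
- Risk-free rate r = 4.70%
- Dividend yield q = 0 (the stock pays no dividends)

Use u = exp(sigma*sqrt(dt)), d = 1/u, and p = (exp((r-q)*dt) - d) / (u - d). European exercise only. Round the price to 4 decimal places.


dt = T/N = 0.083333
u = exp(sigma*sqrt(dt)) = 1.096777; d = 1/u = 0.911762
p = (exp((r-q)*dt) - d) / (u - d) = 0.498133
Discount per step: exp(-r*dt) = 0.996091
Stock lattice S(k, i) with i counting down-moves:
  k=0: S(0,0) = 49.8700
  k=1: S(1,0) = 54.6963; S(1,1) = 45.4696
  k=2: S(2,0) = 59.9896; S(2,1) = 49.8700; S(2,2) = 41.4574
  k=3: S(3,0) = 65.7953; S(3,1) = 54.6963; S(3,2) = 45.4696; S(3,3) = 37.7993
Terminal payoffs V(N, i) = max(S_T - K, 0):
  V(3,0) = 11.535257; V(3,1) = 0.436278; V(3,2) = 0.000000; V(3,3) = 0.000000
Backward induction: V(k, i) = exp(-r*dt) * [p * V(k+1, i) + (1-p) * V(k+1, i+1)].
  V(2,0) = exp(-r*dt) * [p*11.535257 + (1-p)*0.436278] = 5.941732
  V(2,1) = exp(-r*dt) * [p*0.436278 + (1-p)*0.000000] = 0.216475
  V(2,2) = exp(-r*dt) * [p*0.000000 + (1-p)*0.000000] = 0.000000
  V(1,0) = exp(-r*dt) * [p*5.941732 + (1-p)*0.216475] = 3.056422
  V(1,1) = exp(-r*dt) * [p*0.216475 + (1-p)*0.000000] = 0.107412
  V(0,0) = exp(-r*dt) * [p*3.056422 + (1-p)*0.107412] = 1.570250

Answer: Price = V(0,0) = 1.5703


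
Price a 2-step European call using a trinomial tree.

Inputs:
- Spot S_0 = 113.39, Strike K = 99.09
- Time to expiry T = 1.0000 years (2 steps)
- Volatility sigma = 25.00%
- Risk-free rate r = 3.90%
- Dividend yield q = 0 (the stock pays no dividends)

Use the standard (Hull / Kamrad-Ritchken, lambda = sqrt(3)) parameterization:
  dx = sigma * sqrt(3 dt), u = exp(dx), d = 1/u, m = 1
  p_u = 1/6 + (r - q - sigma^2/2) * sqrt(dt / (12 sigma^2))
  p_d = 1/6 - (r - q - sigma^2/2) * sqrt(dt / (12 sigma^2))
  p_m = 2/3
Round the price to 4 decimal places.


dt = T/N = 0.500000; dx = sigma*sqrt(3*dt) = 0.306186
u = exp(dx) = 1.358235; d = 1/u = 0.736250
p_u = 0.172995, p_m = 0.666667, p_d = 0.160339
Discount per step: exp(-r*dt) = 0.980689
Stock lattice S(k, j) with j the centered position index:
  k=0: S(0,+0) = 113.3900
  k=1: S(1,-1) = 83.4833; S(1,+0) = 113.3900; S(1,+1) = 154.0103
  k=2: S(2,-2) = 61.4646; S(2,-1) = 83.4833; S(2,+0) = 113.3900; S(2,+1) = 154.0103; S(2,+2) = 209.1822
Terminal payoffs V(N, j) = max(S_T - K, 0):
  V(2,-2) = 0.000000; V(2,-1) = 0.000000; V(2,+0) = 14.300000; V(2,+1) = 54.920291; V(2,+2) = 110.092199
Backward induction: V(k, j) = exp(-r*dt) * [p_u * V(k+1, j+1) + p_m * V(k+1, j) + p_d * V(k+1, j-1)]
  V(1,-1) = exp(-r*dt) * [p_u*14.300000 + p_m*0.000000 + p_d*0.000000] = 2.426049
  V(1,+0) = exp(-r*dt) * [p_u*54.920291 + p_m*14.300000 + p_d*0.000000] = 18.666670
  V(1,+1) = exp(-r*dt) * [p_u*110.092199 + p_m*54.920291 + p_d*14.300000] = 56.832607
  V(0,+0) = exp(-r*dt) * [p_u*56.832607 + p_m*18.666670 + p_d*2.426049] = 22.227477

Answer: Price = V(0,0) = 22.2275


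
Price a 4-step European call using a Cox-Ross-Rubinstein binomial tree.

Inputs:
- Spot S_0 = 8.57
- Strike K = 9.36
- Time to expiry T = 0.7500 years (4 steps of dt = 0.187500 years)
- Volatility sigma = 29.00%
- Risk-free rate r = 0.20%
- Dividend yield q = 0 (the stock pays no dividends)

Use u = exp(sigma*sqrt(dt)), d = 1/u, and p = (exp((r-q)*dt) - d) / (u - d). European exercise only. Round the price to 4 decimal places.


Answer: Price = V(0,0) = 0.5986

Derivation:
dt = T/N = 0.187500
u = exp(sigma*sqrt(dt)) = 1.133799; d = 1/u = 0.881991
p = (exp((r-q)*dt) - d) / (u - d) = 0.470137
Discount per step: exp(-r*dt) = 0.999625
Stock lattice S(k, i) with i counting down-moves:
  k=0: S(0,0) = 8.5700
  k=1: S(1,0) = 9.7167; S(1,1) = 7.5587
  k=2: S(2,0) = 11.0167; S(2,1) = 8.5700; S(2,2) = 6.6667
  k=3: S(3,0) = 12.4908; S(3,1) = 9.7167; S(3,2) = 7.5587; S(3,3) = 5.8799
  k=4: S(4,0) = 14.1620; S(4,1) = 11.0167; S(4,2) = 8.5700; S(4,3) = 6.6667; S(4,4) = 5.1861
Terminal payoffs V(N, i) = max(S_T - K, 0):
  V(4,0) = 4.802002; V(4,1) = 1.656731; V(4,2) = 0.000000; V(4,3) = 0.000000; V(4,4) = 0.000000
Backward induction: V(k, i) = exp(-r*dt) * [p * V(k+1, i) + (1-p) * V(k+1, i+1)].
  V(3,0) = exp(-r*dt) * [p*4.802002 + (1-p)*1.656731] = 3.134264
  V(3,1) = exp(-r*dt) * [p*1.656731 + (1-p)*0.000000] = 0.778599
  V(3,2) = exp(-r*dt) * [p*0.000000 + (1-p)*0.000000] = 0.000000
  V(3,3) = exp(-r*dt) * [p*0.000000 + (1-p)*0.000000] = 0.000000
  V(2,0) = exp(-r*dt) * [p*3.134264 + (1-p)*0.778599] = 1.885378
  V(2,1) = exp(-r*dt) * [p*0.778599 + (1-p)*0.000000] = 0.365911
  V(2,2) = exp(-r*dt) * [p*0.000000 + (1-p)*0.000000] = 0.000000
  V(1,0) = exp(-r*dt) * [p*1.885378 + (1-p)*0.365911] = 1.079864
  V(1,1) = exp(-r*dt) * [p*0.365911 + (1-p)*0.000000] = 0.171964
  V(0,0) = exp(-r*dt) * [p*1.079864 + (1-p)*0.171964] = 0.598577


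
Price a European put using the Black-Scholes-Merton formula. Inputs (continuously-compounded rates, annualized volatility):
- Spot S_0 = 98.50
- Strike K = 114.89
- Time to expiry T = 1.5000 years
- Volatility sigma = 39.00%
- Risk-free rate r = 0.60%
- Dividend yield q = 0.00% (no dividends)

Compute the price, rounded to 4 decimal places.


d1 = (ln(S/K) + (r - q + 0.5*sigma^2) * T) / (sigma * sqrt(T)) = -0.06457358
d2 = d1 - sigma * sqrt(T) = -0.54222408
exp(-rT) = 0.99104038; exp(-qT) = 1.00000000
P = K * exp(-rT) * N(-d2) - S_0 * exp(-qT) * N(-d1)
N(-d1) = 0.52574324; N(-d2) = 0.70616792
P = 114.8900 * 0.99104038 * 0.70616792 - 98.5000 * 1.00000000 * 0.52574324 = 28.6190

Answer: Price = 28.6190


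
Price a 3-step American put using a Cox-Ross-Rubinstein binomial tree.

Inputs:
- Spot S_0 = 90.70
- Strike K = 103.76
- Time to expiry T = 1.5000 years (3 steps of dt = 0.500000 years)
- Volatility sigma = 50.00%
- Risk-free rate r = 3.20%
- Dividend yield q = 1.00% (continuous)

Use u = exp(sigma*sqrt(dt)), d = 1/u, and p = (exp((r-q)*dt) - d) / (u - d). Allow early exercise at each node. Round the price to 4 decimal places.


Answer: Price = V(0,0) = 29.4173

Derivation:
dt = T/N = 0.500000
u = exp(sigma*sqrt(dt)) = 1.424119; d = 1/u = 0.702189
p = (exp((r-q)*dt) - d) / (u - d) = 0.427842
Discount per step: exp(-r*dt) = 0.984127
Stock lattice S(k, i) with i counting down-moves:
  k=0: S(0,0) = 90.7000
  k=1: S(1,0) = 129.1676; S(1,1) = 63.6885
  k=2: S(2,0) = 183.9500; S(2,1) = 90.7000; S(2,2) = 44.7213
  k=3: S(3,0) = 261.9667; S(3,1) = 129.1676; S(3,2) = 63.6885; S(3,3) = 31.4028
Terminal payoffs V(N, i) = max(K - S_T, 0):
  V(3,0) = 0.000000; V(3,1) = 0.000000; V(3,2) = 40.071503; V(3,3) = 72.357196
Backward induction: V(k, i) = exp(-r*dt) * [p * V(k+1, i) + (1-p) * V(k+1, i+1)]; then take max(V_cont, immediate exercise) for American.
  V(2,0) = exp(-r*dt) * [p*0.000000 + (1-p)*0.000000] = 0.000000; exercise = 0.000000; V(2,0) = max -> 0.000000
  V(2,1) = exp(-r*dt) * [p*0.000000 + (1-p)*40.071503] = 22.563313; exercise = 13.060000; V(2,1) = max -> 22.563313
  V(2,2) = exp(-r*dt) * [p*40.071503 + (1-p)*72.357196] = 57.614769; exercise = 59.038670; V(2,2) = max -> 59.038670
  V(1,0) = exp(-r*dt) * [p*0.000000 + (1-p)*22.563313] = 12.704867; exercise = 0.000000; V(1,0) = max -> 12.704867
  V(1,1) = exp(-r*dt) * [p*22.563313 + (1-p)*59.038670] = 42.743581; exercise = 40.071503; V(1,1) = max -> 42.743581
  V(0,0) = exp(-r*dt) * [p*12.704867 + (1-p)*42.743581] = 29.417294; exercise = 13.060000; V(0,0) = max -> 29.417294


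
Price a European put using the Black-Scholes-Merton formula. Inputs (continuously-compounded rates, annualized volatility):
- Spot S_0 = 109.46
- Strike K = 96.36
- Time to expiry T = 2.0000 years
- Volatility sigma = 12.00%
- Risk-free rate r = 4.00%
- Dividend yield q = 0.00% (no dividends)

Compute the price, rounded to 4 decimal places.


d1 = (ln(S/K) + (r - q + 0.5*sigma^2) * T) / (sigma * sqrt(T)) = 1.30736977
d2 = d1 - sigma * sqrt(T) = 1.13766415
exp(-rT) = 0.92311635; exp(-qT) = 1.00000000
P = K * exp(-rT) * N(-d2) - S_0 * exp(-qT) * N(-d1)
N(-d1) = 0.09554358; N(-d2) = 0.12763037
P = 96.3600 * 0.92311635 * 0.12763037 - 109.4600 * 1.00000000 * 0.09554358 = 0.8947

Answer: Price = 0.8947


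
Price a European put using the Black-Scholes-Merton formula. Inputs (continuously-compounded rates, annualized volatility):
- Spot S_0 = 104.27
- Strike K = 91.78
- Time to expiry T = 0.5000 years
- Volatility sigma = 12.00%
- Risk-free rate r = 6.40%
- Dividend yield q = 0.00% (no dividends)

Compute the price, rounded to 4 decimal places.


d1 = (ln(S/K) + (r - q + 0.5*sigma^2) * T) / (sigma * sqrt(T)) = 1.92320411
d2 = d1 - sigma * sqrt(T) = 1.83835129
exp(-rT) = 0.96850658; exp(-qT) = 1.00000000
P = K * exp(-rT) * N(-d2) - S_0 * exp(-qT) * N(-d1)
N(-d1) = 0.02722721; N(-d2) = 0.03300533
P = 91.7800 * 0.96850658 * 0.03300533 - 104.2700 * 1.00000000 * 0.02722721 = 0.0948

Answer: Price = 0.0948


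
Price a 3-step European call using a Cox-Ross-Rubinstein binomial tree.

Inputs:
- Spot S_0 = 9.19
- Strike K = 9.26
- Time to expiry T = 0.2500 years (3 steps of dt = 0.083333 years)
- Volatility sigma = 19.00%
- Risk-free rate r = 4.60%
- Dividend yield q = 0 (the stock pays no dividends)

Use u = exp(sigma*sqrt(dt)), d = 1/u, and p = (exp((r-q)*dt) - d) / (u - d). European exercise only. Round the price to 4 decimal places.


Answer: Price = V(0,0) = 0.3933

Derivation:
dt = T/N = 0.083333
u = exp(sigma*sqrt(dt)) = 1.056380; d = 1/u = 0.946629
p = (exp((r-q)*dt) - d) / (u - d) = 0.521286
Discount per step: exp(-r*dt) = 0.996174
Stock lattice S(k, i) with i counting down-moves:
  k=0: S(0,0) = 9.1900
  k=1: S(1,0) = 9.7081; S(1,1) = 8.6995
  k=2: S(2,0) = 10.2555; S(2,1) = 9.1900; S(2,2) = 8.2352
  k=3: S(3,0) = 10.8337; S(3,1) = 9.7081; S(3,2) = 8.6995; S(3,3) = 7.7957
Terminal payoffs V(N, i) = max(S_T - K, 0):
  V(3,0) = 1.573690; V(3,1) = 0.448135; V(3,2) = 0.000000; V(3,3) = 0.000000
Backward induction: V(k, i) = exp(-r*dt) * [p * V(k+1, i) + (1-p) * V(k+1, i+1)].
  V(2,0) = exp(-r*dt) * [p*1.573690 + (1-p)*0.448135] = 1.030912
  V(2,1) = exp(-r*dt) * [p*0.448135 + (1-p)*0.000000] = 0.232713
  V(2,2) = exp(-r*dt) * [p*0.000000 + (1-p)*0.000000] = 0.000000
  V(1,0) = exp(-r*dt) * [p*1.030912 + (1-p)*0.232713] = 0.646320
  V(1,1) = exp(-r*dt) * [p*0.232713 + (1-p)*0.000000] = 0.120846
  V(0,0) = exp(-r*dt) * [p*0.646320 + (1-p)*0.120846] = 0.393258


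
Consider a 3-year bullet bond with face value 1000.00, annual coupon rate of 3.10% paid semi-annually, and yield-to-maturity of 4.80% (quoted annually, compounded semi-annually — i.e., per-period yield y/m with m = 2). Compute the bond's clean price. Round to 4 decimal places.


Answer: Price = 953.0239

Derivation:
Coupon per period c = face * coupon_rate / m = 15.500000
Periods per year m = 2; per-period yield y/m = 0.024000
Number of cashflows N = 6
Cashflows (t years, CF_t, discount factor 1/(1+y/m)^(m*t), PV):
  t = 0.5000: CF_t = 15.500000, DF = 0.976562, PV = 15.136719
  t = 1.0000: CF_t = 15.500000, DF = 0.953674, PV = 14.781952
  t = 1.5000: CF_t = 15.500000, DF = 0.931323, PV = 14.435500
  t = 2.0000: CF_t = 15.500000, DF = 0.909495, PV = 14.097168
  t = 2.5000: CF_t = 15.500000, DF = 0.888178, PV = 13.766766
  t = 3.0000: CF_t = 1015.500000, DF = 0.867362, PV = 880.805845
Price P = sum_t PV_t = 953.023949


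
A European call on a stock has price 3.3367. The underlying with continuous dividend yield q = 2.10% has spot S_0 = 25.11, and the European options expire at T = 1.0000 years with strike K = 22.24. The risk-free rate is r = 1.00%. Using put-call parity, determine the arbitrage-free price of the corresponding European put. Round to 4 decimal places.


Put-call parity: C - P = S_0 * exp(-qT) - K * exp(-rT).
S_0 * exp(-qT) = 25.1100 * 0.97921896 = 24.58818820
K * exp(-rT) = 22.2400 * 0.99004983 = 22.01870830
P = C - S*exp(-qT) + K*exp(-rT)
P = 3.3367 - 24.58818820 + 22.01870830 = 0.7672

Answer: Put price = 0.7672


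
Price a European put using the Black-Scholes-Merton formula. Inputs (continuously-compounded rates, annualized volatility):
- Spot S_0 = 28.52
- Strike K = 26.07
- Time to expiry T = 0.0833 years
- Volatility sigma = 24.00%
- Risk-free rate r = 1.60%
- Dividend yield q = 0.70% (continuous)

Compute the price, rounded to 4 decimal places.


d1 = (ln(S/K) + (r - q + 0.5*sigma^2) * T) / (sigma * sqrt(T)) = 1.34216194
d2 = d1 - sigma * sqrt(T) = 1.27289377
exp(-rT) = 0.99866809; exp(-qT) = 0.99941707
P = K * exp(-rT) * N(-d2) - S_0 * exp(-qT) * N(-d1)
N(-d1) = 0.08977175; N(-d2) = 0.10152787
P = 26.0700 * 0.99866809 * 0.10152787 - 28.5200 * 0.99941707 * 0.08977175 = 0.0845

Answer: Price = 0.0845


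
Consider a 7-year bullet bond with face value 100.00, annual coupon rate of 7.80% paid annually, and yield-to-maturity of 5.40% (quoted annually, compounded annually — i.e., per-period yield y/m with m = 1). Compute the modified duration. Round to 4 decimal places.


Coupon per period c = face * coupon_rate / m = 7.800000
Periods per year m = 1; per-period yield y/m = 0.054000
Number of cashflows N = 7
Cashflows (t years, CF_t, discount factor 1/(1+y/m)^(m*t), PV):
  t = 1.0000: CF_t = 7.800000, DF = 0.948767, PV = 7.400380
  t = 2.0000: CF_t = 7.800000, DF = 0.900158, PV = 7.021233
  t = 3.0000: CF_t = 7.800000, DF = 0.854040, PV = 6.661511
  t = 4.0000: CF_t = 7.800000, DF = 0.810285, PV = 6.320219
  t = 5.0000: CF_t = 7.800000, DF = 0.768771, PV = 5.996413
  t = 6.0000: CF_t = 7.800000, DF = 0.729384, PV = 5.689197
  t = 7.0000: CF_t = 107.800000, DF = 0.692015, PV = 74.599254
Price P = sum_t PV_t = 113.688207
First compute Macaulay numerator sum_t t * PV_t:
  t * PV_t at t = 1.0000: 7.400380
  t * PV_t at t = 2.0000: 14.042466
  t * PV_t at t = 3.0000: 19.984534
  t * PV_t at t = 4.0000: 25.280878
  t * PV_t at t = 5.0000: 29.982066
  t * PV_t at t = 6.0000: 34.135179
  t * PV_t at t = 7.0000: 522.194778
Macaulay duration D = 653.020280 / 113.688207 = 5.743958
Modified duration = D / (1 + y/m) = 5.743958 / (1 + 0.054000) = 5.449675

Answer: Modified duration = 5.4497


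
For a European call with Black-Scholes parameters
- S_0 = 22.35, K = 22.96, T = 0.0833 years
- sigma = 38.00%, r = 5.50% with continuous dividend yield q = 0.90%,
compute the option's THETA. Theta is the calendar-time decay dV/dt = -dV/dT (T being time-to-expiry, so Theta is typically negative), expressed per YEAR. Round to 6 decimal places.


d1 = -0.1557442552; d2 = -0.2654188648
phi(d1) = 0.3941330763; exp(-qT) = 0.9992505810; exp(-rT) = 0.9954289791
Theta = -S*exp(-qT)*phi(d1)*sigma/(2*sqrt(T)) - r*K*exp(-rT)*N(d2) + q*S*exp(-qT)*N(d1)
N(d1) = 0.4381173061; N(d2) = 0.3953434026; sqrt(T) = 0.2886173938
Term 1 = -22.3500 * 0.9992505810 * 0.3941330763 * 0.3800 / (2 * 0.2886173938) = -5.7946327985
Term 2 = -0.0550 * 22.9600 * 0.9954289791 * 0.3953434026 = -0.4969576139
Term 3 = 0.0090 * 22.3500 * 0.9992505810 * 0.4381173061 = 0.0880612519
Theta = -5.7946327985 + (-0.4969576139) + (0.0880612519) = -6.203529

Answer: Theta = -6.203529


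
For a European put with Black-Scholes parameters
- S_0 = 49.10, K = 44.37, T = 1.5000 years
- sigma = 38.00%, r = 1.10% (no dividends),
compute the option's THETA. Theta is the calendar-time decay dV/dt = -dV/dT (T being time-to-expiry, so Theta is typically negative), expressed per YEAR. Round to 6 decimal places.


d1 = 0.4858057309; d2 = 0.0204026798
phi(d1) = 0.3545371520; exp(-qT) = 1.0000000000; exp(-rT) = 0.9836353794
Theta = -S*exp(-qT)*phi(d1)*sigma/(2*sqrt(T)) + r*K*exp(-rT)*N(-d2) - q*S*exp(-qT)*N(-d1)
N(-d1) = 0.3135524553; N(-d2) = 0.4918610731; sqrt(T) = 1.2247448714
Term 1 = -49.1000 * 1.0000000000 * 0.3545371520 * 0.3800 / (2 * 1.2247448714) = -2.7005437363
Term 2 = 0.0110 * 44.3700 * 0.9836353794 * 0.4918610731 = 0.2361341000
Term 3 = 0 (no dividend yield, q = 0)
Theta = -2.7005437363 + (0.2361341000) + (0.0000000000) = -2.464410

Answer: Theta = -2.464410


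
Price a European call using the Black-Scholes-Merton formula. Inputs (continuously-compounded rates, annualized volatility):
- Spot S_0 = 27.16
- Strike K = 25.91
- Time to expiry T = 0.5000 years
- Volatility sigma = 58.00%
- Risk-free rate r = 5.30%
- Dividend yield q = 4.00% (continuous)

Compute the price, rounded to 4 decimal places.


d1 = (ln(S/K) + (r - q + 0.5*sigma^2) * T) / (sigma * sqrt(T)) = 0.33579357
d2 = d1 - sigma * sqrt(T) = -0.07432836
exp(-rT) = 0.97384804; exp(-qT) = 0.98019867
C = S_0 * exp(-qT) * N(d1) - K * exp(-rT) * N(d2)
N(d1) = 0.63148673; N(d2) = 0.47037455
C = 27.1600 * 0.98019867 * 0.63148673 - 25.9100 * 0.97384804 * 0.47037455 = 4.9429

Answer: Price = 4.9429


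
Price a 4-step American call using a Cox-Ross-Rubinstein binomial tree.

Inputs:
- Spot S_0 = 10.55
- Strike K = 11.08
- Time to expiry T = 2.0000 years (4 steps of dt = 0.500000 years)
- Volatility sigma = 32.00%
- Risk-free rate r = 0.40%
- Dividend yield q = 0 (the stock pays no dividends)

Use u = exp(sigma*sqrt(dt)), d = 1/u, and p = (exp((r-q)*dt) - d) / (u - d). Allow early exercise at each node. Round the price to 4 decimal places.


Answer: Price = V(0,0) = 1.6849

Derivation:
dt = T/N = 0.500000
u = exp(sigma*sqrt(dt)) = 1.253919; d = 1/u = 0.797499
p = (exp((r-q)*dt) - d) / (u - d) = 0.448058
Discount per step: exp(-r*dt) = 0.998002
Stock lattice S(k, i) with i counting down-moves:
  k=0: S(0,0) = 10.5500
  k=1: S(1,0) = 13.2288; S(1,1) = 8.4136
  k=2: S(2,0) = 16.5879; S(2,1) = 10.5500; S(2,2) = 6.7099
  k=3: S(3,0) = 20.7999; S(3,1) = 13.2288; S(3,2) = 8.4136; S(3,3) = 5.3511
  k=4: S(4,0) = 26.0814; S(4,1) = 16.5879; S(4,2) = 10.5500; S(4,3) = 6.7099; S(4,4) = 4.2675
Terminal payoffs V(N, i) = max(S_T - K, 0):
  V(4,0) = 15.001403; V(4,1) = 5.507911; V(4,2) = 0.000000; V(4,3) = 0.000000; V(4,4) = 0.000000
Backward induction: V(k, i) = exp(-r*dt) * [p * V(k+1, i) + (1-p) * V(k+1, i+1)]; then take max(V_cont, immediate exercise) for American.
  V(3,0) = exp(-r*dt) * [p*15.001403 + (1-p)*5.507911] = 9.742042; exercise = 9.719904; V(3,0) = max -> 9.742042
  V(3,1) = exp(-r*dt) * [p*5.507911 + (1-p)*0.000000] = 2.462932; exercise = 2.148850; V(3,1) = max -> 2.462932
  V(3,2) = exp(-r*dt) * [p*0.000000 + (1-p)*0.000000] = 0.000000; exercise = 0.000000; V(3,2) = max -> 0.000000
  V(3,3) = exp(-r*dt) * [p*0.000000 + (1-p)*0.000000] = 0.000000; exercise = 0.000000; V(3,3) = max -> 0.000000
  V(2,0) = exp(-r*dt) * [p*9.742042 + (1-p)*2.462932] = 5.712958; exercise = 5.507911; V(2,0) = max -> 5.712958
  V(2,1) = exp(-r*dt) * [p*2.462932 + (1-p)*0.000000] = 1.101331; exercise = 0.000000; V(2,1) = max -> 1.101331
  V(2,2) = exp(-r*dt) * [p*0.000000 + (1-p)*0.000000] = 0.000000; exercise = 0.000000; V(2,2) = max -> 0.000000
  V(1,0) = exp(-r*dt) * [p*5.712958 + (1-p)*1.101331] = 3.161278; exercise = 2.148850; V(1,0) = max -> 3.161278
  V(1,1) = exp(-r*dt) * [p*1.101331 + (1-p)*0.000000] = 0.492474; exercise = 0.000000; V(1,1) = max -> 0.492474
  V(0,0) = exp(-r*dt) * [p*3.161278 + (1-p)*0.492474] = 1.684880; exercise = 0.000000; V(0,0) = max -> 1.684880


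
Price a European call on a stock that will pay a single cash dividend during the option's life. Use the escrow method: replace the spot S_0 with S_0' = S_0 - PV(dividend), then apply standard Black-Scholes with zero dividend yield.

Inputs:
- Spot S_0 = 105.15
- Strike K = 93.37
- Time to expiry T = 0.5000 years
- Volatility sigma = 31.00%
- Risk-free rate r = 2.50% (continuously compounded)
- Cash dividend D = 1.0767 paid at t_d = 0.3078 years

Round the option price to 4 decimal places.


PV(D) = D * exp(-r * t_d) = 1.0767 * 0.99233453 = 1.06844659
S_0' = S_0 - PV(D) = 105.1500 - 1.06844659 = 104.08155341
d1 = (ln(S_0'/K) + (r + sigma^2/2)*T) / (sigma*sqrt(T)) = 0.66207852
d2 = d1 - sigma*sqrt(T) = 0.44287541
exp(-rT) = 0.98757780
N(d1) = 0.74603955; N(d2) = 0.67107207
C = S_0' * N(d1) - K * exp(-rT) * N(d2) = 104.08155341 * 0.74603955 - 93.3700 * 0.98757780 * 0.67107207 = 15.7693

Answer: Price = 15.7693


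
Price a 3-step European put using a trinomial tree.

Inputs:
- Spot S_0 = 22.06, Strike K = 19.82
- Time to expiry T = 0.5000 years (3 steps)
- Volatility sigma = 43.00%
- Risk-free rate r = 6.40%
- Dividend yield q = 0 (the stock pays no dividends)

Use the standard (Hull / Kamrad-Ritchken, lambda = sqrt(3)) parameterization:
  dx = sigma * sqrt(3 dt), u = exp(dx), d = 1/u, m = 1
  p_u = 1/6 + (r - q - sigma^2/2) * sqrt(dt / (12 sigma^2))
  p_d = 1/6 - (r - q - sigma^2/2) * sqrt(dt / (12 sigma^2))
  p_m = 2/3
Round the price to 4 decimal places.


dt = T/N = 0.166667; dx = sigma*sqrt(3*dt) = 0.304056
u = exp(dx) = 1.355345; d = 1/u = 0.737820
p_u = 0.158869, p_m = 0.666667, p_d = 0.174464
Discount per step: exp(-r*dt) = 0.989390
Stock lattice S(k, j) with j the centered position index:
  k=0: S(0,+0) = 22.0600
  k=1: S(1,-1) = 16.2763; S(1,+0) = 22.0600; S(1,+1) = 29.8989
  k=2: S(2,-2) = 12.0090; S(2,-1) = 16.2763; S(2,+0) = 22.0600; S(2,+1) = 29.8989; S(2,+2) = 40.5233
  k=3: S(3,-3) = 8.8605; S(3,-2) = 12.0090; S(3,-1) = 16.2763; S(3,+0) = 22.0600; S(3,+1) = 29.8989; S(3,+2) = 40.5233; S(3,+3) = 54.9231
Terminal payoffs V(N, j) = max(K - S_T, 0):
  V(3,-3) = 10.959544; V(3,-2) = 7.811026; V(3,-1) = 3.543699; V(3,+0) = 0.000000; V(3,+1) = 0.000000; V(3,+2) = 0.000000; V(3,+3) = 0.000000
Backward induction: V(k, j) = exp(-r*dt) * [p_u * V(k+1, j+1) + p_m * V(k+1, j) + p_d * V(k+1, j-1)]
  V(2,-2) = exp(-r*dt) * [p_u*3.543699 + p_m*7.811026 + p_d*10.959544] = 7.600872
  V(2,-1) = exp(-r*dt) * [p_u*0.000000 + p_m*3.543699 + p_d*7.811026] = 3.685685
  V(2,+0) = exp(-r*dt) * [p_u*0.000000 + p_m*0.000000 + p_d*3.543699] = 0.611688
  V(2,+1) = exp(-r*dt) * [p_u*0.000000 + p_m*0.000000 + p_d*0.000000] = 0.000000
  V(2,+2) = exp(-r*dt) * [p_u*0.000000 + p_m*0.000000 + p_d*0.000000] = 0.000000
  V(1,-1) = exp(-r*dt) * [p_u*0.611688 + p_m*3.685685 + p_d*7.600872] = 3.839210
  V(1,+0) = exp(-r*dt) * [p_u*0.000000 + p_m*0.611688 + p_d*3.685685] = 1.039663
  V(1,+1) = exp(-r*dt) * [p_u*0.000000 + p_m*0.000000 + p_d*0.611688] = 0.105585
  V(0,+0) = exp(-r*dt) * [p_u*0.105585 + p_m*1.039663 + p_d*3.839210] = 1.365048

Answer: Price = V(0,0) = 1.3650


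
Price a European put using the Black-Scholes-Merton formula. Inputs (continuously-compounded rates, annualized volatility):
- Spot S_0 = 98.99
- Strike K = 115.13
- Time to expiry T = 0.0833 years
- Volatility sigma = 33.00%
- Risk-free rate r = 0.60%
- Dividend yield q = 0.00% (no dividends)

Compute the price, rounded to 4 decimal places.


Answer: Price = 16.3295

Derivation:
d1 = (ln(S/K) + (r - q + 0.5*sigma^2) * T) / (sigma * sqrt(T)) = -1.53298899
d2 = d1 - sigma * sqrt(T) = -1.62823273
exp(-rT) = 0.99950032; exp(-qT) = 1.00000000
P = K * exp(-rT) * N(-d2) - S_0 * exp(-qT) * N(-d1)
N(-d1) = 0.93736072; N(-d2) = 0.94826223
P = 115.1300 * 0.99950032 * 0.94826223 - 98.9900 * 1.00000000 * 0.93736072 = 16.3295


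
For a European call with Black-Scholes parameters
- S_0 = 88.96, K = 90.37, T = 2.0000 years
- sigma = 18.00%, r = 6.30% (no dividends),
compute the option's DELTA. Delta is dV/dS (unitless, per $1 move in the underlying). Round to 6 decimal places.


Answer: Delta = 0.712423

Derivation:
d1 = 0.5604782772; d2 = 0.3059198360
phi(d1) = 0.3409544178; exp(-qT) = 1.0000000000; exp(-rT) = 0.8816148468
N(d1) = 0.7124233737
Delta = exp(-qT) * N(d1) = 1.0000000000 * 0.7124233737 = 0.712423


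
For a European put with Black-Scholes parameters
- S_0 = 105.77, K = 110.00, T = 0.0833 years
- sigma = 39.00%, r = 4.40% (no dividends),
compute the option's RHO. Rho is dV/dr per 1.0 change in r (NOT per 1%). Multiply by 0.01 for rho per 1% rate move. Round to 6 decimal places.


Answer: Rho = -5.889322

Derivation:
d1 = -0.2595333341; d2 = -0.3720941177
phi(d1) = 0.3857301262; exp(-qT) = 1.0000000000; exp(-rT) = 0.9963415086
N(-d2) = 0.6450886121
Rho = -K*T*exp(-rT)*N(-d2) = -110.0000 * 0.0833 * 0.9963415086 * 0.6450886121 = -5.889322


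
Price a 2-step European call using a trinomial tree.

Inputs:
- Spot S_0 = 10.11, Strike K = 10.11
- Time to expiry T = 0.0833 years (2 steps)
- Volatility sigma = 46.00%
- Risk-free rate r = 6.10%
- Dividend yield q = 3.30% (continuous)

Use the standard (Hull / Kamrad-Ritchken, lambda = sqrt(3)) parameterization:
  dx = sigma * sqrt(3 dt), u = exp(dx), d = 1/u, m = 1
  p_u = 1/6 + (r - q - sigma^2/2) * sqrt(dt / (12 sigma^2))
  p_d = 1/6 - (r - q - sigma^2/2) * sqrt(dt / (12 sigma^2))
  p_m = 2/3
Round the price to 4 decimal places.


dt = T/N = 0.041650; dx = sigma*sqrt(3*dt) = 0.162602
u = exp(dx) = 1.176568; d = 1/u = 0.849929
p_u = 0.156703, p_m = 0.666667, p_d = 0.176631
Discount per step: exp(-r*dt) = 0.997463
Stock lattice S(k, j) with j the centered position index:
  k=0: S(0,+0) = 10.1100
  k=1: S(1,-1) = 8.5928; S(1,+0) = 10.1100; S(1,+1) = 11.8951
  k=2: S(2,-2) = 7.3033; S(2,-1) = 8.5928; S(2,+0) = 10.1100; S(2,+1) = 11.8951; S(2,+2) = 13.9954
Terminal payoffs V(N, j) = max(S_T - K, 0):
  V(2,-2) = 0.000000; V(2,-1) = 0.000000; V(2,+0) = 0.000000; V(2,+1) = 1.785106; V(2,+2) = 3.885405
Backward induction: V(k, j) = exp(-r*dt) * [p_u * V(k+1, j+1) + p_m * V(k+1, j) + p_d * V(k+1, j-1)]
  V(1,-1) = exp(-r*dt) * [p_u*0.000000 + p_m*0.000000 + p_d*0.000000] = 0.000000
  V(1,+0) = exp(-r*dt) * [p_u*1.785106 + p_m*0.000000 + p_d*0.000000] = 0.279021
  V(1,+1) = exp(-r*dt) * [p_u*3.885405 + p_m*1.785106 + p_d*0.000000] = 1.794359
  V(0,+0) = exp(-r*dt) * [p_u*1.794359 + p_m*0.279021 + p_d*0.000000] = 0.466009

Answer: Price = V(0,0) = 0.4660


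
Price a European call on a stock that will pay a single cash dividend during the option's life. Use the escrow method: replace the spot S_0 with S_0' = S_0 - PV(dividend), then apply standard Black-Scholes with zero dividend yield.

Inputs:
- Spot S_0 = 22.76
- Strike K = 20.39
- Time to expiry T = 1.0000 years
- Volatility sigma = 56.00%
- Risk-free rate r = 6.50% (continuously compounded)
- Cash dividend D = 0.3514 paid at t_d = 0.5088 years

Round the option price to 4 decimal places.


Answer: Price = 6.4156

Derivation:
PV(D) = D * exp(-r * t_d) = 0.3514 * 0.96746890 = 0.33996857
S_0' = S_0 - PV(D) = 22.7600 - 0.33996857 = 22.42003143
d1 = (ln(S_0'/K) + (r + sigma^2/2)*T) / (sigma*sqrt(T)) = 0.56555399
d2 = d1 - sigma*sqrt(T) = 0.00555399
exp(-rT) = 0.93706746
N(d1) = 0.71415149; N(d2) = 0.50221571
C = S_0' * N(d1) - K * exp(-rT) * N(d2) = 22.42003143 * 0.71415149 - 20.3900 * 0.93706746 * 0.50221571 = 6.4156


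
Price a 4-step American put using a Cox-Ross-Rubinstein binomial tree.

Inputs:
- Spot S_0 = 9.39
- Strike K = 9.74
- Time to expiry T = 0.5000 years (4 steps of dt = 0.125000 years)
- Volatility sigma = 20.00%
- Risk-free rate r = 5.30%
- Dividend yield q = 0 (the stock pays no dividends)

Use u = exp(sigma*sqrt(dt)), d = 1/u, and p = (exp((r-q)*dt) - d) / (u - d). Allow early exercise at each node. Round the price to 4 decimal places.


Answer: Price = V(0,0) = 0.6386

Derivation:
dt = T/N = 0.125000
u = exp(sigma*sqrt(dt)) = 1.073271; d = 1/u = 0.931731
p = (exp((r-q)*dt) - d) / (u - d) = 0.529292
Discount per step: exp(-r*dt) = 0.993397
Stock lattice S(k, i) with i counting down-moves:
  k=0: S(0,0) = 9.3900
  k=1: S(1,0) = 10.0780; S(1,1) = 8.7490
  k=2: S(2,0) = 10.8164; S(2,1) = 9.3900; S(2,2) = 8.1517
  k=3: S(3,0) = 11.6090; S(3,1) = 10.0780; S(3,2) = 8.7490; S(3,3) = 7.5952
  k=4: S(4,0) = 12.4596; S(4,1) = 10.8164; S(4,2) = 9.3900; S(4,3) = 8.1517; S(4,4) = 7.0767
Terminal payoffs V(N, i) = max(K - S_T, 0):
  V(4,0) = 0.000000; V(4,1) = 0.000000; V(4,2) = 0.350000; V(4,3) = 1.588321; V(4,4) = 2.663336
Backward induction: V(k, i) = exp(-r*dt) * [p * V(k+1, i) + (1-p) * V(k+1, i+1)]; then take max(V_cont, immediate exercise) for American.
  V(3,0) = exp(-r*dt) * [p*0.000000 + (1-p)*0.000000] = 0.000000; exercise = 0.000000; V(3,0) = max -> 0.000000
  V(3,1) = exp(-r*dt) * [p*0.000000 + (1-p)*0.350000] = 0.163660; exercise = 0.000000; V(3,1) = max -> 0.163660
  V(3,2) = exp(-r*dt) * [p*0.350000 + (1-p)*1.588321] = 0.926728; exercise = 0.991042; V(3,2) = max -> 0.991042
  V(3,3) = exp(-r*dt) * [p*1.588321 + (1-p)*2.663336] = 2.080510; exercise = 2.144824; V(3,3) = max -> 2.144824
  V(2,0) = exp(-r*dt) * [p*0.000000 + (1-p)*0.163660] = 0.076527; exercise = 0.000000; V(2,0) = max -> 0.076527
  V(2,1) = exp(-r*dt) * [p*0.163660 + (1-p)*0.991042] = 0.549463; exercise = 0.350000; V(2,1) = max -> 0.549463
  V(2,2) = exp(-r*dt) * [p*0.991042 + (1-p)*2.144824] = 1.524007; exercise = 1.588321; V(2,2) = max -> 1.588321
  V(1,0) = exp(-r*dt) * [p*0.076527 + (1-p)*0.549463] = 0.297167; exercise = 0.000000; V(1,0) = max -> 0.297167
  V(1,1) = exp(-r*dt) * [p*0.549463 + (1-p)*1.588321] = 1.031605; exercise = 0.991042; V(1,1) = max -> 1.031605
  V(0,0) = exp(-r*dt) * [p*0.297167 + (1-p)*1.031605] = 0.638628; exercise = 0.350000; V(0,0) = max -> 0.638628
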